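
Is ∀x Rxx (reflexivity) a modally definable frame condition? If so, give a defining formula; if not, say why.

Yes: it is reflexivity, defined by the T schema □r → r.

Yes, by □r → r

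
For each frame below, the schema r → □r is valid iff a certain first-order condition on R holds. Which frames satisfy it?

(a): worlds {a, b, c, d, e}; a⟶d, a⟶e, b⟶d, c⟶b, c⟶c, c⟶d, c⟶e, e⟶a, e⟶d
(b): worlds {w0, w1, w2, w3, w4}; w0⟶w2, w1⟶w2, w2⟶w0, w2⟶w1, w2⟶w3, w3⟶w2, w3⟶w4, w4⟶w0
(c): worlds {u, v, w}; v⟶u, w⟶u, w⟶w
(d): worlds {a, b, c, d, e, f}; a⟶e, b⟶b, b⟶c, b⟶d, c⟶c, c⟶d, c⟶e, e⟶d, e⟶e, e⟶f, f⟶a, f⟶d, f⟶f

none

Frame correspondent (Sahlqvist): ∀x ∀z (xRz → ∃w (x = w ∧ z = w)) — i.e. a generalized confluence (Geach) condition.
(a): fails — aRd but a ≠ d.
(b): fails — w0Rw2 but w0 ≠ w2.
(c): fails — vRu but v ≠ u.
(d): fails — aRe but a ≠ e.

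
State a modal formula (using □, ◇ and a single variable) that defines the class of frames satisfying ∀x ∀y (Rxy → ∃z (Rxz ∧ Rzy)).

The condition is density. The C4 schema □□q → □q defines it.
Suppose □□q→□q is valid. Take Rxy and set V(q)={w : xR²w}. Then □□q at x, so □q at x, so q at y, i.e. ∃z(Rxz∧Rzy).

□□q → □q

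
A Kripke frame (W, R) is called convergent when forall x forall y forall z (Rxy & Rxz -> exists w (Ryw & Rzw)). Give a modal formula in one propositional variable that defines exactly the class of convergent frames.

This is convergence; the standard corresponding axiom is .2: ◇□p → □◇p.

◇□p → □◇p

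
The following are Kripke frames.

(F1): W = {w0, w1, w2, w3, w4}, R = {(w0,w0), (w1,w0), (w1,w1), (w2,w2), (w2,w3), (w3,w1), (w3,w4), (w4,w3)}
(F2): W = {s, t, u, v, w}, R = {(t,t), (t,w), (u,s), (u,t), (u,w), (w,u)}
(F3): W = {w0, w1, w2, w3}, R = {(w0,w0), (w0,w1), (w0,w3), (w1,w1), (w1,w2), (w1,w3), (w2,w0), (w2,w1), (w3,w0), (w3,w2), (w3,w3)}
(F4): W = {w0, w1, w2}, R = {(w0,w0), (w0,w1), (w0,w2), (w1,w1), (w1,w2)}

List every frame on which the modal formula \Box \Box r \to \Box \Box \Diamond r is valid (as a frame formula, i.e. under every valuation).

(F3)

The schema corresponds to a generalized confluence (Geach) condition: \forall x \forall z (x R^2 z \to \exists w (x R^2 w \wedge zRw)).
(F1): fails — w4R²w4 but no w with w4R²w and w4Rw.
(F2): fails — wR²s but no w* with wR²w* and sRw*.
(F3): condition met.
(F4): fails — w0R²w2 but no w with w0R²w and w2Rw.
Valid on: (F3).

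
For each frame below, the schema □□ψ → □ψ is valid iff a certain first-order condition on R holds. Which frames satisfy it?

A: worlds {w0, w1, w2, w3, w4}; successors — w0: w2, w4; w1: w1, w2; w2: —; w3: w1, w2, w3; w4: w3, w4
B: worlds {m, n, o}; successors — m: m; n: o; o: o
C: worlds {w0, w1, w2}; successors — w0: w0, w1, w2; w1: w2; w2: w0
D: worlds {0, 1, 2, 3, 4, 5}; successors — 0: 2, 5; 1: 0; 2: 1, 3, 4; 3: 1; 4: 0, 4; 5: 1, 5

B

The schema corresponds to density: ∀x ∀y (Rxy → ∃z (Rxz ∧ Rzy)).
A: fails — Rw0w2 but no z with Rw0z and Rzw2.
B: ✓.
C: fails — Rw1w2 but no z with Rw1z and Rzw2.
D: fails — R10 but no z with R1z and Rz0.
Valid on: B.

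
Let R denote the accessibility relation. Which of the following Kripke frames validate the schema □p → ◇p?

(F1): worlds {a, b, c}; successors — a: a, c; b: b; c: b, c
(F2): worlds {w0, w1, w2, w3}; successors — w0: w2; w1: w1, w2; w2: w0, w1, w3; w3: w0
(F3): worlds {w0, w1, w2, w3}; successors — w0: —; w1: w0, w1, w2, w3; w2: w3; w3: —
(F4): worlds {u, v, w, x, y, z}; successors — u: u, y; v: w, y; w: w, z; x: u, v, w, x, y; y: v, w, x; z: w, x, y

(F1), (F2), (F4)

This is the axiom for seriality; its first-order frame correspondent is ∀x ∃y Rxy.
(F1): satisfies the condition.
(F2): satisfies the condition.
(F3): fails — world w0 has no successor.
(F4): satisfies the condition.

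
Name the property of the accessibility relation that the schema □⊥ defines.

Emptiness of R

This is the Ver axiom.
It corresponds to emptiness of R: ∀x ∀y ¬Rxy.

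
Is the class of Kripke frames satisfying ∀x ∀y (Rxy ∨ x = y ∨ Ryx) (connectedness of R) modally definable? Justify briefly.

No

Any modally definable frame class is closed under disjoint unions.
Take 4 disjoint single-world reflexive frames: each is trivially connected, but their disjoint union has 4 worlds with no edge between distinct components, so it is not connected.
Hence connectedness of R is not modally definable.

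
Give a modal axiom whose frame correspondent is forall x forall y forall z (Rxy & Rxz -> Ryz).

This is the Euclidean property; the standard corresponding axiom is 5: ◇q → □◇q.
Suppose ◇q→□◇q is valid. Take Rxy, Rxz and set V(q)={y}. Then ◇q at x, so □◇q at x, so ◇q at z, so some w with Rzw has q; w=y, i.e. Rzy. By symmetry of the argument, Ryz.

◇q → □◇q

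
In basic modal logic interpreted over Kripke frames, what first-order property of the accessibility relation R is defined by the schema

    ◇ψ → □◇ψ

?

This is the 5 axiom.
It corresponds to the Euclidean property: ∀x ∀y ∀z (Rxy ∧ Rxz → Ryz).

the Euclidean property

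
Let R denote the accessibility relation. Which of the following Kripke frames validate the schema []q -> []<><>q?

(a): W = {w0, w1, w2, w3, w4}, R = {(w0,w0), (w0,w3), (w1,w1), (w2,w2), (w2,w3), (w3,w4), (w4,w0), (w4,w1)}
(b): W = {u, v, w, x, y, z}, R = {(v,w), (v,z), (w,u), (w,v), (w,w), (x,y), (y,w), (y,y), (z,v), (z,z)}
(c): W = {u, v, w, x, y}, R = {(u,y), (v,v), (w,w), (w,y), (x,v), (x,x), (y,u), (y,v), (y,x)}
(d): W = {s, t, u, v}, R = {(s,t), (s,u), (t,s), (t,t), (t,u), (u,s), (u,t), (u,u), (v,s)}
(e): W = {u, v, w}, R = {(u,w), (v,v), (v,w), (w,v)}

This is the axiom for a generalized confluence (Geach) condition; its first-order frame correspondent is forall x forall z (xRz -> exists w (xRw & z R^2 w)).
(a): fails — w2Rw3 but no w with w2Rw and w3R²w.
(b): fails — wRu but no t with wRt and uR²t.
(c): holds.
(d): holds.
(e): holds.

(c), (d), (e)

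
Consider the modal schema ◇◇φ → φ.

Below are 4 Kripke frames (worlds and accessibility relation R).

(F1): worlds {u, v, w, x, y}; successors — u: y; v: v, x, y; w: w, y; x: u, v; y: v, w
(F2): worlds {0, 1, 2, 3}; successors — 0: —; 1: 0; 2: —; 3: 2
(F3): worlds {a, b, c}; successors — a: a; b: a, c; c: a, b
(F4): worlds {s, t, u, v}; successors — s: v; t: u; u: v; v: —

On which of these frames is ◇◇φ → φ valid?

(F2)

The schema corresponds to a generalized confluence (Geach) condition: ∀x ∀y (xR²y → ∃w (y = w ∧ x = w)).
(F1): fails — uR²v but v ≠ u.
(F2): ✓.
(F3): fails — bR²a but a ≠ b.
(F4): fails — tR²v but v ≠ t.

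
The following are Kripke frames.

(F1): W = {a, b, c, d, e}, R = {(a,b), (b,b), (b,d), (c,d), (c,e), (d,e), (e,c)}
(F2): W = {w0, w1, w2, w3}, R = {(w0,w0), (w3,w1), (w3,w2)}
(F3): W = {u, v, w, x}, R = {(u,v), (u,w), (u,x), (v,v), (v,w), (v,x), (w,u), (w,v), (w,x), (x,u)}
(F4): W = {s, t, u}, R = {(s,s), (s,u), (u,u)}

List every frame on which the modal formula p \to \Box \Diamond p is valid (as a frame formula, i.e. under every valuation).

none

The schema corresponds to symmetry: \forall x \forall y (Rxy \to Ryx).
(F1): fails — Rcd but not Rdc.
(F2): fails — Rw3w1 but not Rw1w3.
(F3): fails — Ruv but not Rvu.
(F4): fails — Rsu but not Rus.
Valid on no frame.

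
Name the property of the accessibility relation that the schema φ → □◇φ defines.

Symmetry

Suppose φ→□◇φ is valid. Take Rxy and set V(φ)={x}. Then φ at x, so □◇φ at x, so ◇φ at y, so some z with Ryz has φ; z=x, i.e. Ryx.
Conversely, any frame satisfying ∀x ∀y (Rxy → Ryx) validates the schema.
So the correspondent is symmetry.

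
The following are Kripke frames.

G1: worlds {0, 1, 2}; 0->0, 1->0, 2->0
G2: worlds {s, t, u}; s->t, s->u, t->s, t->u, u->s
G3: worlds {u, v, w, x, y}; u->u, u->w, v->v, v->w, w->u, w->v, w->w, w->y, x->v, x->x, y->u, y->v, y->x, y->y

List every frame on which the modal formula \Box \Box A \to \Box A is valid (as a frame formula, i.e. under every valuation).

G1, G3

Frame correspondent (Sahlqvist): \forall x \forall y (Rxy \to \exists z (Rxz \wedge Rzy)) — i.e. density.
G1: condition met.
G2: fails — Rus but no z with Ruz and Rzs.
G3: condition met.
Valid on: G1, G3.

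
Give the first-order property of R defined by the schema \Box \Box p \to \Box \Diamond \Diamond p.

This is a Sahlqvist (Geach-type) schema ◇^0□^2p → □^1◇^2p.
Minimal-valuation argument: fix x; take any y with xR^0y and any z with xR^1z. Set V(p) to the set of worlds R-reachable from y in exactly 2 steps. Then □^2p holds at y, so the antecedent holds at x; validity forces ◇^2p at z, giving a w with zR^2w and yR^2w.
First-order correspondent: \forall x \forall z (xRz \to \exists w (x R^2 w \wedge z R^2 w)).

\forall x \forall z (xRz \to \exists w (x R^2 w \wedge z R^2 w))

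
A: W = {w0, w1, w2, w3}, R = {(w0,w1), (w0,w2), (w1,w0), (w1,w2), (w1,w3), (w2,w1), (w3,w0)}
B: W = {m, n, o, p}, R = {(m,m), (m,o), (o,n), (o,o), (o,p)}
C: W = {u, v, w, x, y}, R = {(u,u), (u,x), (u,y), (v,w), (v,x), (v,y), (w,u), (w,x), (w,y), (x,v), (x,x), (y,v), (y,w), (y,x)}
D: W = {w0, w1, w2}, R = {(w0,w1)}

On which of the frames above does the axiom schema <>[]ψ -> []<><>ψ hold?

The schema corresponds to a generalized confluence (Geach) condition: forall x forall y forall z ((xRy & xRz) -> exists w (yRw & z R^2 w)).
A: fails — w0Rw2, w0Rw2 but no w with w2Rw and w2R²w.
B: fails — oRn, oRn but no w with nRw and nR²w.
C: holds.
D: fails — w0Rw1, w0Rw1 but no w with w1Rw and w1R²w.
Valid on: C.

C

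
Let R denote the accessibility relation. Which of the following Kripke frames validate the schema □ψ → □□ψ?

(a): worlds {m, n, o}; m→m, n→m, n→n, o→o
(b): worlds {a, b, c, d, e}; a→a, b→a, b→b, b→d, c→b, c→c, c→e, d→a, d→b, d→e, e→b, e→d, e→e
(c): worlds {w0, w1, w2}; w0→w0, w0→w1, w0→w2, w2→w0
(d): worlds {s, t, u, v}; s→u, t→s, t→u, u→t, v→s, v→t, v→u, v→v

(a)

Frame correspondent (Sahlqvist): ∀x ∀y ∀z (Rxy ∧ Ryz → Rxz) — i.e. transitivity.
(a): satisfies the condition.
(b): fails — Reb and Rba but not Rea.
(c): fails — Rw2w0 and Rw0w1 but not Rw2w1.
(d): fails — Rut and Rts but not Rus.
Valid on: (a).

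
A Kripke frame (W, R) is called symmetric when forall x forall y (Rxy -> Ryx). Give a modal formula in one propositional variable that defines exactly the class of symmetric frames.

The condition is symmetry. The B schema r → □◇r defines it.
Suppose r→□◇r is valid. Take Rxy and set V(r)={x}. Then r at x, so □◇r at x, so ◇r at y, so some z with Ryz has r; z=x, i.e. Ryx.

r → □◇r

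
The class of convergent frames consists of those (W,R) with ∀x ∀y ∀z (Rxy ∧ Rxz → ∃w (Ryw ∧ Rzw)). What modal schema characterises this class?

◇□p → □◇p

A defining formula is ◇□p → □◇p (the .2 axiom).
Suppose ◇□p→□◇p is valid. Take Rxy, Rxz and set V(p)={w : Ryw}. Then □p at y so ◇□p at x, so □◇p at x, so ◇p at z, giving w with Rzw and Ryw.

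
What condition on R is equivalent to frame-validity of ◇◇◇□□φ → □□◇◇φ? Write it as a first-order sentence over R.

∀x ∀y ∀z ((xR³y ∧ xR²z) → ∃w (yR²w ∧ zR²w))

This is a Sahlqvist (Geach-type) schema ◇^3□^2φ → □^2◇^2φ.
Minimal-valuation argument: fix x; take any y with xR^3y and any z with xR^2z. Set V(φ) to the set of worlds R-reachable from y in exactly 2 steps. Then □^2φ holds at y, so the antecedent holds at x; validity forces ◇^2φ at z, giving a w with zR^2w and yR^2w.
First-order correspondent: ∀x ∀y ∀z ((xR³y ∧ xR²z) → ∃w (yR²w ∧ zR²w)).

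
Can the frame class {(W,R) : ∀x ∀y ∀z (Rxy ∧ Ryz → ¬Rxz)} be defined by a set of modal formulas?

Any modally definable frame class is closed under surjective bounded morphisms.
The 3-cycle (worlds w0,w1,w2 with w0→w1→w2→w0) is intransitive. Mapping every world to a single reflexive point • is a surjective bounded morphism; the reflexive point is not intransitive (R••∧R•• but R••).
So no modal formula (or set of formulas) defines exactly the intransitive frames.

No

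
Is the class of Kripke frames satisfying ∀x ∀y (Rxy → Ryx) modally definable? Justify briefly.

Definable; r → □◇r defines it

Yes: it is symmetry, defined by the B schema r → □◇r.
Suppose r→□◇r is valid. Take Rxy and set V(r)={x}. Then r at x, so □◇r at x, so ◇r at y, so some z with Ryz has r; z=x, i.e. Ryx.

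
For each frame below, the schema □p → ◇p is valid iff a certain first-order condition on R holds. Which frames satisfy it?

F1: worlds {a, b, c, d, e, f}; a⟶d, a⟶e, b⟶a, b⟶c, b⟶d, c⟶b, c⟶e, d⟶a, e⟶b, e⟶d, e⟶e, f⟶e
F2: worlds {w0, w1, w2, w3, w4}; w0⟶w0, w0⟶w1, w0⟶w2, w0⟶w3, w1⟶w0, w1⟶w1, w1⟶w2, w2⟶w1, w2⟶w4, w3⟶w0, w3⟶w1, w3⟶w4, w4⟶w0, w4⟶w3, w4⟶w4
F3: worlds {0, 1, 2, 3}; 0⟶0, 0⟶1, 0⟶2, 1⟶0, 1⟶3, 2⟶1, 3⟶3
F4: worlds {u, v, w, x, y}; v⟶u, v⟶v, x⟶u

This is the axiom for seriality; its first-order frame correspondent is ∀x ∃y Rxy.
F1: satisfies the condition.
F2: satisfies the condition.
F3: satisfies the condition.
F4: fails — world u has no successor.
Valid on: F1, F2, F3.

F1, F2, F3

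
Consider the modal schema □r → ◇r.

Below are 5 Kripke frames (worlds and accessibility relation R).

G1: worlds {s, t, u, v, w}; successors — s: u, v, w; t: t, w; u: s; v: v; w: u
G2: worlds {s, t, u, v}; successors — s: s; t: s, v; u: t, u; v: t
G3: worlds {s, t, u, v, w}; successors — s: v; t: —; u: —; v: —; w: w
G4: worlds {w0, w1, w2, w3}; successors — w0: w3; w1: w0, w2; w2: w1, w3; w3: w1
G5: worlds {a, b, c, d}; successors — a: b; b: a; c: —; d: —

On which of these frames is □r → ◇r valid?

The schema corresponds to seriality: ∀x ∃y Rxy.
G1: satisfies the condition.
G2: satisfies the condition.
G3: fails — world t has no successor.
G4: satisfies the condition.
G5: fails — world c has no successor.
Valid on: G1, G2, G4.

G1, G2, G4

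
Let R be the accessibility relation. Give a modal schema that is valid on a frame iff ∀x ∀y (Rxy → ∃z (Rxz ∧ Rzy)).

□□p → □p

A defining formula is □□p → □p (the C4 axiom).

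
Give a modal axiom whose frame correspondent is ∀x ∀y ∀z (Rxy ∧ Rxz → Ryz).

◇p → □◇p

A defining formula is ◇p → □◇p (the 5 axiom).
Suppose ◇p→□◇p is valid. Take Rxy, Rxz and set V(p)={y}. Then ◇p at x, so □◇p at x, so ◇p at z, so some w with Rzw has p; w=y, i.e. Rzy. By symmetry of the argument, Ryz.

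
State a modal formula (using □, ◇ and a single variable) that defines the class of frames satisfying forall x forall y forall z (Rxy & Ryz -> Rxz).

□q → □□q

A defining formula is □q → □□q (the 4 axiom).
Suppose □q→□□q is valid. Take Rxy, Ryz and set V(q)={w : Rxw}. Then □q at x, so □□q at x, so □q at y, so q at z, i.e. Rxz.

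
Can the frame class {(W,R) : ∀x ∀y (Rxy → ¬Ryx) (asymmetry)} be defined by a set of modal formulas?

Modal frame validity is preserved under surjective bounded morphisms.
The 5-cycle (worlds 0,1,2,3,4 with 0→1→2→3→4→0) is asymmetric. Mapping every world to a single reflexive point • is a surjective bounded morphism, and the reflexive point is not asymmetric (R•• but asymmetry requires ¬R••).
So no modal formula (or set of formulas) defines exactly the asymmetric frames.

Not definable by any modal formula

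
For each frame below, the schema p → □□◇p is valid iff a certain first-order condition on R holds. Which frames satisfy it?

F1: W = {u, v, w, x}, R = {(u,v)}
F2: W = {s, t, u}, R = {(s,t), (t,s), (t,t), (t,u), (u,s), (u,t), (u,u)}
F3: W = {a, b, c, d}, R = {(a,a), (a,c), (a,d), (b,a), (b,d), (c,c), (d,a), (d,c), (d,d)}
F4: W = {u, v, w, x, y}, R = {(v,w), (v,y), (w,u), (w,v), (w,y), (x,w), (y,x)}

F1

This is the axiom for a generalized confluence (Geach) condition; its first-order frame correspondent is ∀x ∀z (xR²z → ∃w (x = w ∧ zRw)).
F1: holds.
F2: fails — sR²s but no w with s=w and sRw.
F3: fails — aR²c but no w with a=w and cRw.
F4: fails — vR²u but no t with v=t and uRt.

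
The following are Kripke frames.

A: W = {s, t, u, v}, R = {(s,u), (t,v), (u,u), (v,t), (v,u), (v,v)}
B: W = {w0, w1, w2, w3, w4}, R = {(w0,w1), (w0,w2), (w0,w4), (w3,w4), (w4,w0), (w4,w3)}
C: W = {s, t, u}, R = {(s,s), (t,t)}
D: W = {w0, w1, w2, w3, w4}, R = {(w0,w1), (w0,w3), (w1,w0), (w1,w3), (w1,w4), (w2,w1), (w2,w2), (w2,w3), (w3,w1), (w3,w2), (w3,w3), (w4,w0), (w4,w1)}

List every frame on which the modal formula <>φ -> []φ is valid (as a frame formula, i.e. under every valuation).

Frame correspondent (Sahlqvist): forall x forall y forall z (Rxy & Rxz -> y = z) — i.e. partial functionality.
A: fails — v sees both t and u.
B: fails — w0 sees both w1 and w2.
C: ✓.
D: fails — w0 sees both w1 and w3.
Valid on: C.

C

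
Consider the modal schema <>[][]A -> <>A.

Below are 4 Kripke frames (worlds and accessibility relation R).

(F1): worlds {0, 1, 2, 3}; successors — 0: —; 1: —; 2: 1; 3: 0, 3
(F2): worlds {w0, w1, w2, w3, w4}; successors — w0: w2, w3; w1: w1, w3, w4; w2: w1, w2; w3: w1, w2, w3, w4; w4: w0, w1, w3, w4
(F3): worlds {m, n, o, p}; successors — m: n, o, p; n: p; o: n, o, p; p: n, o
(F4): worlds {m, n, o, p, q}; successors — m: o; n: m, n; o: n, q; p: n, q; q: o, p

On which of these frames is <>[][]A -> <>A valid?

(F2), (F3), (F4)

Frame correspondent (Sahlqvist): forall x forall y (xRy -> exists w (y R^2 w & xRw)) — i.e. a generalized confluence (Geach) condition.
(F1): fails — 2R1 but no w with 1R²w and 2Rw.
(F2): ✓.
(F3): ✓.
(F4): ✓.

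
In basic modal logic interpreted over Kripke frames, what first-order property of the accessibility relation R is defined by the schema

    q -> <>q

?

reflexivity: forall x Rxx

This is a form of the T axiom.
Its frame correspondent is reflexivity — forall x Rxx.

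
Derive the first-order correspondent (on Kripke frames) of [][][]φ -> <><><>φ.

forall x exists w (x R^3 w & x R^3 w)

This is a Sahlqvist (Geach-type) schema ◇^0□^3φ → □^0◇^3φ.
Minimal-valuation argument: fix x; take any y with xR^0y and any z with xR^0z. Set V(φ) to the set of worlds R-reachable from y in exactly 3 steps. Then □^3φ holds at y, so the antecedent holds at x; validity forces ◇^3φ at z, giving a w with zR^3w and yR^3w.
First-order correspondent: forall x exists w (x R^3 w & x R^3 w).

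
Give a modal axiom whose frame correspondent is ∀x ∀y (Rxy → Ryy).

The condition is shift-reflexivity. The T□ schema □(□s → s) defines it.

□(□s → s)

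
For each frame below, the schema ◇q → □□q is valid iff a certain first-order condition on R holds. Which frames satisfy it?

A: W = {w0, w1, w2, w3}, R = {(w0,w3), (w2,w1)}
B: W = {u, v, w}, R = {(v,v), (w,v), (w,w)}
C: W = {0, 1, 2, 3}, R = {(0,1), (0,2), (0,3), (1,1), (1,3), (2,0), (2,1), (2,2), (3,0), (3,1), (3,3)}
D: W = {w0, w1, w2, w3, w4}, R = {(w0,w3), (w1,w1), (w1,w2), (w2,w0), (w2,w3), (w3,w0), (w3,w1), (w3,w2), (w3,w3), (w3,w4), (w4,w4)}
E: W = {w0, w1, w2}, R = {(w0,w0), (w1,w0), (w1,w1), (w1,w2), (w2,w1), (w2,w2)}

This is the axiom for a generalized confluence (Geach) condition; its first-order frame correspondent is ∀x ∀y ∀z ((xRy ∧ xR²z) → ∃w (y = w ∧ z = w)).
A: satisfies the condition.
B: fails — wRv, wR²w but v ≠ w.
C: fails — 0R1, 0R²0 but 1 ≠ 0.
D: fails — w0Rw3, w0R²w0 but w3 ≠ w0.
E: fails — w1Rw0, w1R²w1 but w0 ≠ w1.

A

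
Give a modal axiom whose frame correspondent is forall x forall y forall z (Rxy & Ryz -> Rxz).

□ψ → □□ψ

The condition is transitivity. The 4 schema □ψ → □□ψ defines it.
Suppose □ψ→□□ψ is valid. Take Rxy, Ryz and set V(ψ)={w : Rxw}. Then □ψ at x, so □□ψ at x, so □ψ at y, so ψ at z, i.e. Rxz.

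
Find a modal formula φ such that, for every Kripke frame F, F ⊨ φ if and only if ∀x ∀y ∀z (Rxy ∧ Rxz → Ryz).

The condition is the Euclidean property. The 5 schema ◇s → □◇s defines it.
Suppose ◇s→□◇s is valid. Take Rxy, Rxz and set V(s)={y}. Then ◇s at x, so □◇s at x, so ◇s at z, so some w with Rzw has s; w=y, i.e. Rzy. By symmetry of the argument, Ryz.

◇s → □◇s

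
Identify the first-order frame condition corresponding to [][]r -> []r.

density: forall x forall y (Rxy -> exists z (Rxz & Rzy))

This schema is the C4 axiom.
It corresponds to density: forall x forall y (Rxy -> exists z (Rxz & Rzy)).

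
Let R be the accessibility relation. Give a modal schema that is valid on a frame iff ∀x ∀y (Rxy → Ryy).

□(□q → q)

The condition is shift-reflexivity. The T□ schema □(□q → q) defines it.
Suppose □(□q→q) is valid. Take Rxy and set V(q)={w : Ryw}. Then at y, □q holds; since □(□q→q) at x, □q→q at y, so q at y, i.e. Ryy.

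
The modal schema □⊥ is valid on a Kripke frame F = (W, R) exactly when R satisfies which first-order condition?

□⊥ is valid iff no world has any successor (otherwise □⊥ fails at any world with one).
The converse is a direct semantic check.
Frame condition: ∀x ∀y ¬Rxy.

Emptiness of R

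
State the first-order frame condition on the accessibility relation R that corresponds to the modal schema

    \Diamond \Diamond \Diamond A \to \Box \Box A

\forall x \forall y \forall z ((x R^3 y \wedge x R^2 z) \to \exists w (y = w \wedge z = w))

This is a Sahlqvist (Geach-type) schema ◇^3□^0A → □^2◇^0A.
Minimal-valuation argument: fix x; take any y with xR^3y and any z with xR^2z. Set V(A) to the set of worlds R-reachable from y in exactly 0 steps. Then □^0A holds at y, so the antecedent holds at x; validity forces ◇^0A at z, giving a w with zR^0w and yR^0w.
First-order correspondent: \forall x \forall y \forall z ((x R^3 y \wedge x R^2 z) \to \exists w (y = w \wedge z = w)).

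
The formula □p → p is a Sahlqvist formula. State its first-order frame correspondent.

This is the T axiom.
Its frame correspondent is reflexivity — ∀x Rxx.

Reflexivity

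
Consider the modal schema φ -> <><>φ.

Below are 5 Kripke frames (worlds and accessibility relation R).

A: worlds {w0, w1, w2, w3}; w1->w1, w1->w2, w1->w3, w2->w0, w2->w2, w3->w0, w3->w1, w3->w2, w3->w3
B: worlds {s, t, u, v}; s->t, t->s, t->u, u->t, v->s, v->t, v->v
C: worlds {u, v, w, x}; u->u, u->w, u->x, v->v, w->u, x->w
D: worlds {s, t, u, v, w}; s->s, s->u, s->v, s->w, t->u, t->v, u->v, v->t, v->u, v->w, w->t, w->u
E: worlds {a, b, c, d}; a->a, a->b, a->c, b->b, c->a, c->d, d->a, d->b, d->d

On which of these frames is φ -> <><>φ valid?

This is the axiom for a generalized confluence (Geach) condition; its first-order frame correspondent is forall x exists w (x = w & x R^2 w).
A: fails — at w0 but no w with w0=w and w0R²w.
B: ✓.
C: fails — at x but no t with x=t and xR²t.
D: fails — at w but no w* with w=w* and wR²w*.
E: ✓.
Valid on: B, E.

B, E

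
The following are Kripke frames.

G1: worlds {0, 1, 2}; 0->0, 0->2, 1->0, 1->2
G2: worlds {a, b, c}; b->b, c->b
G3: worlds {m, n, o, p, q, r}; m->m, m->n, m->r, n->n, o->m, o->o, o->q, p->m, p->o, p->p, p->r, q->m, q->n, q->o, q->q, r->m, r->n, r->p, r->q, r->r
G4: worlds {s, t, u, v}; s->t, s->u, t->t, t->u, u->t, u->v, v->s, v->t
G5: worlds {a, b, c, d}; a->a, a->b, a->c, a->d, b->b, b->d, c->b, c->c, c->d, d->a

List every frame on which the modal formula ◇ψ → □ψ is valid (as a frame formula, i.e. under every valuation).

This is the axiom for partial functionality; its first-order frame correspondent is ∀x ∀y ∀z (Rxy ∧ Rxz → y = z).
G1: fails — 0 sees both 0 and 2.
G2: holds.
G3: fails — m sees both m and n.
G4: fails — s sees both t and u.
G5: fails — a sees both a and b.

G2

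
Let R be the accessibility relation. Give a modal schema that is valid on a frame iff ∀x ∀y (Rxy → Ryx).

This is symmetry; the standard corresponding axiom is B: p → □◇p.
Suppose p→□◇p is valid. Take Rxy and set V(p)={x}. Then p at x, so □◇p at x, so ◇p at y, so some z with Ryz has p; z=x, i.e. Ryx.

p → □◇p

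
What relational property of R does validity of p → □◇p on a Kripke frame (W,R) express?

This is the B axiom.
Its frame correspondent is symmetry — ∀x ∀y (Rxy → Ryx).

symmetry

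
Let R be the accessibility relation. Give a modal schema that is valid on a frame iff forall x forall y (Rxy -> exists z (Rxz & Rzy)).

A defining formula is □□r → □r (the C4 axiom).
Suppose □□r→□r is valid. Take Rxy and set V(r)={w : xR²w}. Then □□r at x, so □r at x, so r at y, i.e. ∃z(Rxz∧Rzy).

□□r → □r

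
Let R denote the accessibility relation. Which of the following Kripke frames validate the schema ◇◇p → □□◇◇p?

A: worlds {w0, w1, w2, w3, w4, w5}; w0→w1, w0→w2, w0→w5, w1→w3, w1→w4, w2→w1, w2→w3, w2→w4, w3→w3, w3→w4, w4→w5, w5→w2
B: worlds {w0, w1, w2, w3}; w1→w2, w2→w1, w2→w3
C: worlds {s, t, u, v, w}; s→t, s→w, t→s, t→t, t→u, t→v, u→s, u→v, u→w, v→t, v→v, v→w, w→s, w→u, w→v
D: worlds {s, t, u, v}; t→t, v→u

Frame correspondent (Sahlqvist): ∀x ∀y ∀z ((xR²y ∧ xR²z) → ∃w (y = w ∧ zR²w)) — i.e. a generalized confluence (Geach) condition.
A: fails — w0R²w1, w0R²w1 but no w with w1=w and w1R²w.
B: fails — w1R²w1, w1R²w3 but no w with w1=w and w3R²w.
C: fails — tR²u, tR²w but no w* with u=w* and wR²w*.
D: satisfies the condition.

D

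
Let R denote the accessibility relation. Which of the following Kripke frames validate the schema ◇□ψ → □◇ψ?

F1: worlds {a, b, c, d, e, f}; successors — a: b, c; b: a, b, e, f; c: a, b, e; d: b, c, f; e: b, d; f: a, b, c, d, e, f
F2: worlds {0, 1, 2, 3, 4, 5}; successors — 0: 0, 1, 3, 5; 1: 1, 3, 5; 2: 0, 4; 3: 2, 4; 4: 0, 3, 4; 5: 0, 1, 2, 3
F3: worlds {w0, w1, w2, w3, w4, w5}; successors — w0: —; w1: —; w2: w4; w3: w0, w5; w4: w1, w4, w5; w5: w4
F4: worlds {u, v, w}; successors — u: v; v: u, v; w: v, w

F1, F4

Frame correspondent (Sahlqvist): ∀x ∀y ∀z (Rxy ∧ Rxz → ∃w (Ryw ∧ Rzw)) — i.e. convergence.
F1: satisfies the condition.
F2: fails — R00 and R03 but 0 and 3 have no common successor.
F3: fails — Rw3w5 and Rw3w0 but w5 and w0 have no common successor.
F4: satisfies the condition.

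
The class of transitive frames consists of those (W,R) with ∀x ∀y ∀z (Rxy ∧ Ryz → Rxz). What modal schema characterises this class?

A defining formula is □ψ → □□ψ (the 4 axiom).

□ψ → □□ψ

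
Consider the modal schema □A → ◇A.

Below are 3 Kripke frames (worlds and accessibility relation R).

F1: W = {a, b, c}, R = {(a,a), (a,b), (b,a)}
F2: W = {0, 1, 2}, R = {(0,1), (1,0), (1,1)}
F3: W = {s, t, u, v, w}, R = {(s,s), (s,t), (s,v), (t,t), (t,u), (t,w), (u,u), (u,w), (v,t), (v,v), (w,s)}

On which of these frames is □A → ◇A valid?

Frame correspondent (Sahlqvist): ∀x ∃y Rxy — i.e. seriality.
F1: fails — world c has no successor.
F2: fails — world 2 has no successor.
F3: ✓.

F3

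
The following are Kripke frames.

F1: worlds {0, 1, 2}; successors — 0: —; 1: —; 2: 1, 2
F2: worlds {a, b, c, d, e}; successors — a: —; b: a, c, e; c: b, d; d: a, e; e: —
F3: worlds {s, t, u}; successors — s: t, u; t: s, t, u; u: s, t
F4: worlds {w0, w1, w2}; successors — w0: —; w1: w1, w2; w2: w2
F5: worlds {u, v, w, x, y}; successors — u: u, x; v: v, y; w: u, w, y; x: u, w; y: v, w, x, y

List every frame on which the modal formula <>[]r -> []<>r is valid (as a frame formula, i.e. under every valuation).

Frame correspondent (Sahlqvist): forall x forall y forall z (Rxy & Rxz -> exists w (Ryw & Rzw)) — i.e. convergence.
F1: fails — R22 and R21 but 2 and 1 have no common successor.
F2: fails — Rbc and Rba but c and a have no common successor.
F3: ✓.
F4: ✓.
F5: fails — Ryx and Ryv but x and v have no common successor.

F3, F4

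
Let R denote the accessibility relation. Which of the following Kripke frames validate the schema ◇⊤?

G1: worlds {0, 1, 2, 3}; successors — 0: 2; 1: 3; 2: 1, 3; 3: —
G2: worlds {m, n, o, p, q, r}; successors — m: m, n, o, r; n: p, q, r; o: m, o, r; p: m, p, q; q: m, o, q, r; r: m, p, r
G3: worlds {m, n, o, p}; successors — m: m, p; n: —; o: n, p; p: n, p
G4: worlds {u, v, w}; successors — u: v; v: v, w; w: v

G2, G4

The schema corresponds to seriality: ∀x ∃y Rxy.
G1: fails — world 3 has no successor.
G2: condition met.
G3: fails — world n has no successor.
G4: condition met.
Valid on: G2, G4.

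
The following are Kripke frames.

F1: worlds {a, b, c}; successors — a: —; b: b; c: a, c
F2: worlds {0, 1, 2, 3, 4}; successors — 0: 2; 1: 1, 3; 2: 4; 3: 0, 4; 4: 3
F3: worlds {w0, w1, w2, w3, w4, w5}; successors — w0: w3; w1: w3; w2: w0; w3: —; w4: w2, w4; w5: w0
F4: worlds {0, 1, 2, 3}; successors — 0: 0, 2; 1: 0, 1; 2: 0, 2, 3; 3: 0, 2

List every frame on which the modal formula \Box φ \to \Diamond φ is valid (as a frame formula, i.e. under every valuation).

F2, F4

This is the axiom for seriality; its first-order frame correspondent is \forall x \exists y Rxy.
F1: fails — world a has no successor.
F2: condition met.
F3: fails — world w3 has no successor.
F4: condition met.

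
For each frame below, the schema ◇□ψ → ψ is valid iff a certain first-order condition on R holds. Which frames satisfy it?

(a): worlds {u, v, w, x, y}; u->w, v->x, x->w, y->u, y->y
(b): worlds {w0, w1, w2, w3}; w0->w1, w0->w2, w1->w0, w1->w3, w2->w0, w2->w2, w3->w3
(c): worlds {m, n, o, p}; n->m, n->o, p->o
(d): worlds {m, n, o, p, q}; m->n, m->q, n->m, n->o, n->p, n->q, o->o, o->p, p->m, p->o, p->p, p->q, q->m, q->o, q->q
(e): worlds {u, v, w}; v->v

This is the axiom for symmetry; its first-order frame correspondent is ∀x ∀y (Rxy → Ryx).
(a): fails — Rxw but not Rwx.
(b): fails — Rw1w3 but not Rw3w1.
(c): fails — Rno but not Ron.
(d): fails — Rpm but not Rmp.
(e): ✓.
Valid on: (e).

(e)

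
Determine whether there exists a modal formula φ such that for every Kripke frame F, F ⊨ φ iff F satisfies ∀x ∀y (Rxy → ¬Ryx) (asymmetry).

Any modally definable frame class is closed under surjective bounded morphisms.
The 3-cycle (worlds 0,1,2 with 0→1→2→0) is asymmetric. Mapping every world to a single reflexive point • is a surjective bounded morphism, and the reflexive point is not asymmetric (R•• but asymmetry requires ¬R••).
So no modal formula (or set of formulas) defines exactly the asymmetric frames.

Not modally definable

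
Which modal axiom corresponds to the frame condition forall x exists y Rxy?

□q → ◇q

This is seriality; the standard corresponding axiom is D: □q → ◇q.
Suppose □q→◇q is valid. At any x set V(q)=W. Then □q at x, so ◇q at x, so x has a successor.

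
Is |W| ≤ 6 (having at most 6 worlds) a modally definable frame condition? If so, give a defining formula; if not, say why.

No — not modally definable

If a class were modally definable it would be closed under disjoint unions (Goldblatt–Thomason).
Any modal formula valid on each of 7 disjoint one-world frames is valid on their disjoint union (validity is preserved under disjoint unions). Each one-world frame has |W|=1≤6, but the union has |W|=7.
Hence having at most 6 worlds is not modally definable.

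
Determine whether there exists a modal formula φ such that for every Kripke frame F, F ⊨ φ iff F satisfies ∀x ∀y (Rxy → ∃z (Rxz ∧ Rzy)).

The condition is density. A defining modal formula is □□p → □p.

Yes, by □□p → □p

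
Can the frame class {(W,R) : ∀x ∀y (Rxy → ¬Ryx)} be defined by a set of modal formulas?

Not modally definable

Modal frame validity is preserved under surjective bounded morphisms.
The 3-cycle (worlds a,b,c with a→b→c→a) is asymmetric. Mapping every world to a single reflexive point • is a surjective bounded morphism, and the reflexive point is not asymmetric (R•• but asymmetry requires ¬R••).
So no modal formula (or set of formulas) defines exactly the asymmetric frames.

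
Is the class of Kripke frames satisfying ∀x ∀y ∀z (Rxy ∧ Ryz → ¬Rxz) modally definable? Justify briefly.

If a class were modally definable it would be closed under surjective bounded morphisms (Goldblatt–Thomason).
The 5-cycle (worlds 0,1,2,3,4 with 0→1→2→3→4→0) is intransitive. Mapping every world to a single reflexive point • is a surjective bounded morphism; the reflexive point is not intransitive (R••∧R•• but R••).
Hence intransitivity is not modally definable.

Not modally definable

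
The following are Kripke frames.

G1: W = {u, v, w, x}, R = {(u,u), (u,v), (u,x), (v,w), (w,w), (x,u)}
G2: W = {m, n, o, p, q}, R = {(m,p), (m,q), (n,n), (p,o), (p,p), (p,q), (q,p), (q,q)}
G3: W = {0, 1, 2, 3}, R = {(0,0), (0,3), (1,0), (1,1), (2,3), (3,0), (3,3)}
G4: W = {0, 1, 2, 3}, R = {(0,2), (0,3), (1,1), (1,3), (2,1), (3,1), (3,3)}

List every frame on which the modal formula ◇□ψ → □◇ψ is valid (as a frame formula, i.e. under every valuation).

G3, G4

The schema corresponds to convergence: ∀x ∀y ∀z (Rxy ∧ Rxz → ∃w (Ryw ∧ Rzw)).
G1: fails — Ruv and Ruu but v and u have no common successor.
G2: fails — Rpo and Rpo but o and o have no common successor.
G3: condition met.
G4: condition met.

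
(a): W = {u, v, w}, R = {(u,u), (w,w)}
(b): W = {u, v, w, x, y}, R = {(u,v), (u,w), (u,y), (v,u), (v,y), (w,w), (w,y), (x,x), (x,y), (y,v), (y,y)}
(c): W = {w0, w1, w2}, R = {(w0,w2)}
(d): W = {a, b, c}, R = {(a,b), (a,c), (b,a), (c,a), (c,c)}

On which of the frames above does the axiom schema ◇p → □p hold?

The schema corresponds to partial functionality: ∀x ∀y ∀z (Rxy ∧ Rxz → y = z).
(a): condition met.
(b): fails — u sees both v and w.
(c): condition met.
(d): fails — a sees both b and c.

(a), (c)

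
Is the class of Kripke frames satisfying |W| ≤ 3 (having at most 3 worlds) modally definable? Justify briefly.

If a class were modally definable it would be closed under disjoint unions (Goldblatt–Thomason).
Any modal formula valid on each of 4 disjoint one-world frames is valid on their disjoint union (validity is preserved under disjoint unions). Each one-world frame has |W|=1≤3, but the union has |W|=4.
So no modal formula (or set of formulas) defines exactly the |W|≤3 frames.

Not modally definable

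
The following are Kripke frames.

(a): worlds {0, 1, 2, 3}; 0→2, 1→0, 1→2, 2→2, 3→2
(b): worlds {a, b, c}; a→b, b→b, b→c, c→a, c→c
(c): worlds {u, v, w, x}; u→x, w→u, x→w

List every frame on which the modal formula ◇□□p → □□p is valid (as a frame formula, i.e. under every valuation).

The schema corresponds to a generalized confluence (Geach) condition: ∀x ∀y ∀z ((xRy ∧ xR²z) → ∃w (yR²w ∧ z = w)).
(a): holds.
(b): fails — cRa, cR²a but no w with aR²w and a=w.
(c): fails — uRx, uR²w but no t with xR²t and w=t.

(a)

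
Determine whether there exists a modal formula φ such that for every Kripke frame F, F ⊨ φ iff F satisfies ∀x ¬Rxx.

Modal frame validity is preserved under surjective bounded morphisms.
The 4-cycle (worlds w0,w1,w2,w3 with w0→w1→w2→w3→w0) is irreflexive, and the map sending every world to a single reflexive point • is a surjective bounded morphism (forth: every edge maps to (•,•); back: every world has a successor). So any modal formula valid on the 4-cycle is also valid on the reflexive point, which is not irreflexive.
So no modal formula (or set of formulas) defines exactly the irreflexive frames.

No — not modally definable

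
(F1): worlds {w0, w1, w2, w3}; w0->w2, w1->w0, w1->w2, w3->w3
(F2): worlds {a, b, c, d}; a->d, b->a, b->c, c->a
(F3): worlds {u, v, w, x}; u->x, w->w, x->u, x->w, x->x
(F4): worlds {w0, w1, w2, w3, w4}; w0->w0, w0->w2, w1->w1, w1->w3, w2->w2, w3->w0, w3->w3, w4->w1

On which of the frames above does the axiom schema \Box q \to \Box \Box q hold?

(F1)

Frame correspondent (Sahlqvist): \forall x \forall y \forall z (Rxy \wedge Ryz \to Rxz) — i.e. transitivity.
(F1): satisfies the condition.
(F2): fails — Rca and Rad but not Rcd.
(F3): fails — Rux and Rxw but not Ruw.
(F4): fails — Rw1w3 and Rw3w0 but not Rw1w0.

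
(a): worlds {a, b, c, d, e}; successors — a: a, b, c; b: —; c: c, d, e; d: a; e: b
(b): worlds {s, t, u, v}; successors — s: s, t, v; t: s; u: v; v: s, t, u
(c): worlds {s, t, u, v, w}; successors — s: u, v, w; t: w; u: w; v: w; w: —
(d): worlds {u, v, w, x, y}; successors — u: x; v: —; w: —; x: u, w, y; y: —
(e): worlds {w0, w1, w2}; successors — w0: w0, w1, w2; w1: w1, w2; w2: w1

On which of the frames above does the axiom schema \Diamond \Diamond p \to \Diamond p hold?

This is the axiom for transitivity; its first-order frame correspondent is \forall x \forall y \forall z (Rxy \wedge Ryz \to Rxz).
(a): fails — Rcd and Rda but not Rca.
(b): fails — Ruv and Rvt but not Rut.
(c): holds.
(d): fails — Rxu and Rux but not Rxx.
(e): fails — Rw2w1 and Rw1w2 but not Rw2w2.
Valid on: (c).

(c)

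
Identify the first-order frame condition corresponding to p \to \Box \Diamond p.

symmetry: \forall x \forall y (Rxy \to Ryx)

Suppose p→□◇p is valid. Take Rxy and set V(p)={x}. Then p at x, so □◇p at x, so ◇p at y, so some z with Ryz has p; z=x, i.e. Ryx.
Conversely, on a frame with symmetry the schema holds at every world under every valuation.
So the correspondent is symmetry.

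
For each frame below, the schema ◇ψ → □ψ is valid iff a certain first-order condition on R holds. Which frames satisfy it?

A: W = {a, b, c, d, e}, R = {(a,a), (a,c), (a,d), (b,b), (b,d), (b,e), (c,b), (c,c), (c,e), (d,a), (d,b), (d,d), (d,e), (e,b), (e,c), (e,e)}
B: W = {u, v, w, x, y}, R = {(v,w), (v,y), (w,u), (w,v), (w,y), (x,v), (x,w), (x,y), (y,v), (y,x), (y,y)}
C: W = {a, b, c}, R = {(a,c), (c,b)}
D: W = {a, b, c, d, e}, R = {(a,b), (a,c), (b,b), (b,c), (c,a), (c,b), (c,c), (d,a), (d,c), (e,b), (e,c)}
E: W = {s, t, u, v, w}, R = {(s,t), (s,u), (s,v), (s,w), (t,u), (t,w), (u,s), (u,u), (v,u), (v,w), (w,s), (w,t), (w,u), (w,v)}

The schema corresponds to partial functionality: ∀x ∀y ∀z (Rxy ∧ Rxz → y = z).
A: fails — a sees both a and c.
B: fails — v sees both w and y.
C: satisfies the condition.
D: fails — a sees both b and c.
E: fails — s sees both t and u.
Valid on: C.

C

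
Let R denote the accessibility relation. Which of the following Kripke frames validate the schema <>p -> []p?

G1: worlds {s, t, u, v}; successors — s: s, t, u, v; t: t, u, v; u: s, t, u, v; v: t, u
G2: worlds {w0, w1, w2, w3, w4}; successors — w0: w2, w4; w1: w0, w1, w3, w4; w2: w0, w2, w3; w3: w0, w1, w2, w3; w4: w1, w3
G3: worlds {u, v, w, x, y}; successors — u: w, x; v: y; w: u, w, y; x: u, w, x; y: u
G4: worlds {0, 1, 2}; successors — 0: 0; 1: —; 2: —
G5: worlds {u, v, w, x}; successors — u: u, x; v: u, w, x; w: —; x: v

G4

The schema corresponds to partial functionality: forall x forall y forall z (Rxy & Rxz -> y = z).
G1: fails — s sees both s and t.
G2: fails — w0 sees both w2 and w4.
G3: fails — u sees both w and x.
G4: satisfies the condition.
G5: fails — u sees both u and x.
Valid on: G4.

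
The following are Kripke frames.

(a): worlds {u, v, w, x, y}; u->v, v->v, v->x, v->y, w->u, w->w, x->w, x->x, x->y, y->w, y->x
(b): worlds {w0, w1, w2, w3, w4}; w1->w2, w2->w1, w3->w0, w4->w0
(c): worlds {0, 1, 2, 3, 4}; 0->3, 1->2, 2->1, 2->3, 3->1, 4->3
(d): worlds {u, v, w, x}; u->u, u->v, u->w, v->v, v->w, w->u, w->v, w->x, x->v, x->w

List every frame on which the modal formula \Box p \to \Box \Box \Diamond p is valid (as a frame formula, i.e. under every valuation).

(b), (d)

Frame correspondent (Sahlqvist): \forall x \forall z (x R^2 z \to \exists w (xRw \wedge zRw)) — i.e. a generalized confluence (Geach) condition.
(a): fails — uR²x but no t with uRt and xRt.
(b): ✓.
(c): fails — 0R²1 but no w with 0Rw and 1Rw.
(d): ✓.
Valid on: (b), (d).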